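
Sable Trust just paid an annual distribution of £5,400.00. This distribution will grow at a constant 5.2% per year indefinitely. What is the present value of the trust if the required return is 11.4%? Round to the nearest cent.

D₁ = D₀ × (1 + g) = £5,400.00 × 1.052 = £5,680.8000
Growing perpetuity: P = D₁ / (r − g) = £5,680.8000 / (0.114 − 0.052) = £91,625.81

£91625.81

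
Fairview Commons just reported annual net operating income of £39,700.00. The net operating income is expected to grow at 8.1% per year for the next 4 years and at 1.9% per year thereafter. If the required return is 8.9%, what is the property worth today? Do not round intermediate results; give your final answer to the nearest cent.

D_1 = 42915.70000
D_2 = 46391.87170
D_3 = 50149.61331
D_4 = 54211.73199
Terminal value at year 4: TV = D_4×(1+g_2)/(r−g_2) = 55241.75489/0.07 = 789167.92705
P_0 = D_1/(1+r)^1 + D_2/(1+r)^2 + D_3/(1+r)^3 + D_4/(1+r)^4 + TV/(1+r)^4
    = 39408.35629 + 39118.85505 + 38831.48054 + 38546.21714 + 561122.78950 = 717027.69852

£717027.70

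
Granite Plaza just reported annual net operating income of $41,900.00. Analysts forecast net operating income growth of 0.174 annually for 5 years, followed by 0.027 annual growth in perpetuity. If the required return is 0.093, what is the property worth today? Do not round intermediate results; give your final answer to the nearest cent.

$1193080.60

D_1 = 49190.60000
D_2 = 57749.76440
D_3 = 67798.22341
D_4 = 79595.11428
D_5 = 93444.66416
Terminal value at year 5: TV = D_5×(1+g_2)/(r−g_2) = 95967.67009/0.066 = 1454055.60750
P_0 = D_1/(1+r)^1 + D_2/(1+r)^2 + D_3/(1+r)^3 + D_4/(1+r)^4 + D_5/(1+r)^5 + TV/(1+r)^5
    = 45005.12351 + 48340.36139 + 51922.76695 + 55770.65727 + 59903.70690 + 932137.98461 = 1193080.60065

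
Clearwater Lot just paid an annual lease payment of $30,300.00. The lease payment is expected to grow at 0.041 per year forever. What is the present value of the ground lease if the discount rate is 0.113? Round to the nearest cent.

$438087.50

D₁ = D₀ × (1 + g) = $30,300.00 × 1.041 = $31,542.3000
Growing perpetuity: P = D₁ / (r − g) = $31,542.3000 / (0.113 − 0.041) = $438,087.50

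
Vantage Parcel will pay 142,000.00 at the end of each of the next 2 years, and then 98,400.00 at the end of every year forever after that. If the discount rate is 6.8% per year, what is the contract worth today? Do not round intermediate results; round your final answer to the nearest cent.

PV of 2-year annuity: 142,000.00 × [1 − (1+0.068)^−2] / 0.068 = 257452.06133
Perpetuity value at year 2: 98,400.00 / 0.068 = 1447058.82353
PV of perpetuity: 1447058.82353 / (1+0.068)^2 = 1268655.42329
Total PV = 257452.06133 + 1268655.42329 = 1526107.48461

1526107.48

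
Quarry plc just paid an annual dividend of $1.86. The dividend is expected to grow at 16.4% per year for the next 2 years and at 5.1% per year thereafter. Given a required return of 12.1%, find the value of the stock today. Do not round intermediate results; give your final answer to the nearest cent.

$34.05

D_1 = 2.16504
D_2 = 2.52011
Terminal value at year 2: TV = D_2×(1+g_2)/(r−g_2) = 2.64863/0.07 = 37.83760
P_0 = D_1/(1+r)^1 + D_2/(1+r)^2 + TV/(1+r)^2
    = 1.93135 + 2.00543 + 30.11011 = 34.04689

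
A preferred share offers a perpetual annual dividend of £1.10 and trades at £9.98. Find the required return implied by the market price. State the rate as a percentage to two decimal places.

11.02%

P = C/r ⇒ r = C/P = £1.10/£9.98 = 0.110220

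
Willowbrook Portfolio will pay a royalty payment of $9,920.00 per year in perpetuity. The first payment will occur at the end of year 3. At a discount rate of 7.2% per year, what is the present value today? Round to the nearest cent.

Value at end of year 2: C / r = $9,920.00 / 0.072 = $137,777.7778
Discount to today: PV = $137,777.7778 / (1 + 0.072)^2 = $137,777.7778 / 1.149184 = $119,891.83

$119891.83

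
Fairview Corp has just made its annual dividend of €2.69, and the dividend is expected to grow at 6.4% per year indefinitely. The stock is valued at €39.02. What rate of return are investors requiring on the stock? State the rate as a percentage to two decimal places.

13.74%

D₁ = €2.69 × 1.064 = €2.8622
P = D₁/(r − g) ⇒ r = D₁/P + g = €2.8622/€39.02 + 0.064 = 0.073351 + 0.064 = 0.137351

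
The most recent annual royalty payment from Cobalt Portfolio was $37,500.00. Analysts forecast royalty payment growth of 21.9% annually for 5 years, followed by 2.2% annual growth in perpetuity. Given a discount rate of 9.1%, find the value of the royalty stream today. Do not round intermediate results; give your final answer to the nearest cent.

$1231995.73

D_1 = 45712.50000
D_2 = 55723.53750
D_3 = 67926.99221
D_4 = 82803.00351
D_5 = 100936.86128
Terminal value at year 5: TV = D_5×(1+g_2)/(r−g_2) = 103157.47222/0.069 = 1495035.82932
P_0 = D_1/(1+r)^1 + D_2/(1+r)^2 + D_3/(1+r)^3 + D_4/(1+r)^4 + D_5/(1+r)^5 + TV/(1+r)^5
    = 41899.63336 + 46815.44736 + 52308.00214 + 58444.96298 + 65301.93388 + 967225.74535 = 1231995.72508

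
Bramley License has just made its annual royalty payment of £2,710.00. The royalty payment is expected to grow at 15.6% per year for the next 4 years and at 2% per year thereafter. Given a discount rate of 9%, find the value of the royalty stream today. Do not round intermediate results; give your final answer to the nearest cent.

D_1 = 3132.76000
D_2 = 3621.47056
D_3 = 4186.41997
D_4 = 4839.50148
Terminal value at year 4: TV = D_4×(1+g_2)/(r−g_2) = 4936.29151/0.07 = 70518.45017
P_0 = D_1/(1+r)^1 + D_2/(1+r)^2 + D_3/(1+r)^3 + D_4/(1+r)^4 + TV/(1+r)^4
    = 2874.09174 + 3048.11932 + 3232.68434 + 3428.42486 + 49957.04795 = 62540.36820

£62540.37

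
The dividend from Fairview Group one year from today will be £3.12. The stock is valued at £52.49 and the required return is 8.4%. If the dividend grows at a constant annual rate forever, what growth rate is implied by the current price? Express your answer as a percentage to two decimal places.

P = D₁/(r−g) ⇒ g = r − D₁/P = 0.084 − £3.12/£52.49 = 0.024560

2.46%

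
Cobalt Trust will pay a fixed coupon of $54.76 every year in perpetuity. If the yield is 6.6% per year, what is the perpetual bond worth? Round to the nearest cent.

Level perpetuity: PV = C / r = $54.76 / 0.066 = $829.70

$829.70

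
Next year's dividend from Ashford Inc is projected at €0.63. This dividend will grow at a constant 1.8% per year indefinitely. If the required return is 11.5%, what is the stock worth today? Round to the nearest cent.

€6.49

Growing perpetuity: P = D₁ / (r − g) = €0.6300 / (0.115 − 0.018) = €6.49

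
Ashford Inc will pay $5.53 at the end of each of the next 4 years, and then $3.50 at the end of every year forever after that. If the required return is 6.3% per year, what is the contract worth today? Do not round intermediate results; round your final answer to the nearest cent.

$62.54

PV of 4-year annuity: $5.53 × [1 − (1+0.063)^−4] / 0.063 = 19.03113
Perpetuity value at year 4: $3.50 / 0.063 = 55.55556
PV of perpetuity: 55.55556 / (1+0.063)^4 = 43.51054
Total PV = 19.03113 + 43.51054 = 62.54167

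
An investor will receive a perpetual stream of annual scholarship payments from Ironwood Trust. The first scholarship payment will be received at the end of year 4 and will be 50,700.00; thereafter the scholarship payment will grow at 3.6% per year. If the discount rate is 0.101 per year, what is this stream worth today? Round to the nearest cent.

Value at end of year 3: C₁ / (r − g) = 50,700.00 / (0.101 − 0.036) = 780,000.0000
Discount to today: PV = 780,000.0000 / (1 + 0.101)^3 = 780,000.0000 / 1.334633 = 584,430.19

584430.19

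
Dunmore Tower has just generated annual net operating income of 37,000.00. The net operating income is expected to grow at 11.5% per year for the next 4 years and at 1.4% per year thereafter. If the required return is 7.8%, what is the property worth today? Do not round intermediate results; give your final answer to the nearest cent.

832083.55

D_1 = 41255.00000
D_2 = 45999.32500
D_3 = 51289.24737
D_4 = 57187.51082
Terminal value at year 4: TV = D_4×(1+g_2)/(r−g_2) = 57988.13597/0.064 = 906064.62460
P_0 = D_1/(1+r)^1 + D_2/(1+r)^2 + D_3/(1+r)^3 + D_4/(1+r)^4 + TV/(1+r)^4
    = 38269.94434 + 39583.47675 + 40942.09330 + 42347.34140 + 670940.69036 = 832083.54616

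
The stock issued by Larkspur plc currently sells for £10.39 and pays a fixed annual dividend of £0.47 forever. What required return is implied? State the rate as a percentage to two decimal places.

P = C/r ⇒ r = C/P = £0.47/£10.39 = 0.045236

4.52%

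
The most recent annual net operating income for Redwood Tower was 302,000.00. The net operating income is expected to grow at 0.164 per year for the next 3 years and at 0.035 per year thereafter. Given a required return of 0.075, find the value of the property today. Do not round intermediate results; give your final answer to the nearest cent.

10984677.75

D_1 = 351528.00000
D_2 = 409178.59200
D_3 = 476283.88109
Terminal value at year 3: TV = D_3×(1+g_2)/(r−g_2) = 492953.81693/0.04 = 12323845.42315
P_0 = D_1/(1+r)^1 + D_2/(1+r)^2 + D_3/(1+r)^3 + TV/(1+r)^3
    = 327002.79070 + 354075.57988 + 383389.74417 + 9920209.63037 = 10984677.74512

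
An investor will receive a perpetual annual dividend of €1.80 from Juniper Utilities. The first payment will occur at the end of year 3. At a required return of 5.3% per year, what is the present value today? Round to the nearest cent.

Value at end of year 2: C / r = €1.80 / 0.053 = €33.9623
Discount to today: PV = €33.9623 / (1 + 0.053)^2 = €33.9623 / 1.108809 = €30.63

€30.63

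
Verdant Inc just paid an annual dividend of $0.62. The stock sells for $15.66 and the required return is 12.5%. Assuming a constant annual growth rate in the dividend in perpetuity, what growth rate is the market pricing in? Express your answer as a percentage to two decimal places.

8.22%

P = D₀(1+g)/(r−g) ⇒ P(r−g) = D₀(1+g) ⇒ g(P+D₀) = P·r − D₀
g = (P·r − D₀)/(P + D₀) = ($15.66×0.125 − $0.62) / ($15.66 + $0.62) = 0.082156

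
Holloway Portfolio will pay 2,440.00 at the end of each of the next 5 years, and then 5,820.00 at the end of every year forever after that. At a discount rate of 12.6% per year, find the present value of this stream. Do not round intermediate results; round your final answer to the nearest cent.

PV of 5-year annuity: 2,440.00 × [1 − (1+0.126)^−5] / 0.126 = 8666.47005
Perpetuity value at year 5: 5,820.00 / 0.126 = 46190.47619
PV of perpetuity: 46190.47619 / (1+0.126)^5 = 25518.81403
Total PV = 8666.47005 + 25518.81403 = 34185.28408

34185.28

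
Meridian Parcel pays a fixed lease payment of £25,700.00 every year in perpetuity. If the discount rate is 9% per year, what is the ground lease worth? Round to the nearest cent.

£285555.56

Level perpetuity: PV = C / r = £25,700.00 / 0.09 = £285,555.56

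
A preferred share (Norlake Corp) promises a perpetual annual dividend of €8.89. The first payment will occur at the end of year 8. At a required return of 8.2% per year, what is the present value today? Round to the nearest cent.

€62.44

Value at end of year 7: C / r = €8.89 / 0.082 = €108.4146
Discount to today: PV = €108.4146 / (1 + 0.082)^7 = €108.4146 / 1.736164 = €62.44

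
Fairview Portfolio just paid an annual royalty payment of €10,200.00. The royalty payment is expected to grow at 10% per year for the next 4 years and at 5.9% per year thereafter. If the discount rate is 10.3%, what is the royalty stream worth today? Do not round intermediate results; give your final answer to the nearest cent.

D_1 = 11220.00000
D_2 = 12342.00000
D_3 = 13576.20000
D_4 = 14933.82000
Terminal value at year 4: TV = D_4×(1+g_2)/(r−g_2) = 15814.91538/0.044 = 359429.89500
P_0 = D_1/(1+r)^1 + D_2/(1+r)^2 + D_3/(1+r)^3 + D_4/(1+r)^4 + TV/(1+r)^4
    = 10172.25748 + 10144.59041 + 10116.99860 + 10089.48183 + 242835.48318 = 283358.81151

€283358.81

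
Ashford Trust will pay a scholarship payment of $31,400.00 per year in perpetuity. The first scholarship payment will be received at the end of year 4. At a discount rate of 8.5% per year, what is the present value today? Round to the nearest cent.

$289215.46

Value at end of year 3: C / r = $31,400.00 / 0.085 = $369,411.7647
Discount to today: PV = $369,411.7647 / (1 + 0.085)^3 = $369,411.7647 / 1.277289 = $289,215.46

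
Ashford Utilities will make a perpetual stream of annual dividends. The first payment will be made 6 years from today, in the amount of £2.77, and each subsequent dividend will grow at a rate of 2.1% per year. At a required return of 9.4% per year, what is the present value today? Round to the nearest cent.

£24.21

Value at end of year 5: C₁ / (r − g) = £2.77 / (0.094 − 0.021) = £37.9452
Discount to today: PV = £37.9452 / (1 + 0.094)^5 = £37.9452 / 1.567064 = £24.21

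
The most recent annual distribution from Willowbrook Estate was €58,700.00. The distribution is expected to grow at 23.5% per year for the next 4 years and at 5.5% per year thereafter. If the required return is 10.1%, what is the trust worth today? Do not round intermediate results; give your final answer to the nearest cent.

D_1 = 72494.50000
D_2 = 89530.70750
D_3 = 110570.42376
D_4 = 136554.47335
Terminal value at year 4: TV = D_4×(1+g_2)/(r−g_2) = 144064.96938/0.046 = 3131847.16045
P_0 = D_1/(1+r)^1 + D_2/(1+r)^2 + D_3/(1+r)^3 + D_4/(1+r)^4 + TV/(1+r)^4
    = 65844.23252 + 73857.97199 + 82847.04396 + 92930.15376 + 2131332.87437 = 2446812.27660

€2446812.28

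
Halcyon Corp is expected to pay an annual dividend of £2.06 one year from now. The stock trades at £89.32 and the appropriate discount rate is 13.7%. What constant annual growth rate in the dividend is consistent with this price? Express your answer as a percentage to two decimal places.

P = D₁/(r−g) ⇒ g = r − D₁/P = 0.137 − £2.06/£89.32 = 0.113937

11.39%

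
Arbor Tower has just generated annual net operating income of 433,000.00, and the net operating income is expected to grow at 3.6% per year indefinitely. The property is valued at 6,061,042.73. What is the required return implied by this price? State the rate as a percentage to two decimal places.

D₁ = 433,000.00 × 1.036 = 448,588.0000
P = D₁/(r − g) ⇒ r = D₁/P + g = 448,588.0000/6,061,042.73 + 0.036 = 0.074012 + 0.036 = 0.110012

11.00%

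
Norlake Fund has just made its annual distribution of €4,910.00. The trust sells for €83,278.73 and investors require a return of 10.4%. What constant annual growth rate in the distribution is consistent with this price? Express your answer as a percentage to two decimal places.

P = D₀(1+g)/(r−g) ⇒ P(r−g) = D₀(1+g) ⇒ g(P+D₀) = P·r − D₀
g = (P·r − D₀)/(P + D₀) = (€83,278.73×0.104 − €4,910.00) / (€83,278.73 + €4,910.00) = 0.042534

4.25%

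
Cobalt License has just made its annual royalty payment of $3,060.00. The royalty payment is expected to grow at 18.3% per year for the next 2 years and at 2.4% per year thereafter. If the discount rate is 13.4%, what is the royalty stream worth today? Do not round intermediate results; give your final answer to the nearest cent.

D_1 = 3619.98000
D_2 = 4282.43634
Terminal value at year 2: TV = D_2×(1+g_2)/(r−g_2) = 4385.21481/0.11 = 39865.58920
P_0 = D_1/(1+r)^1 + D_2/(1+r)^2 + TV/(1+r)^2
    = 3192.22222 + 3330.15775 + 31000.74124 = 37523.12121

$37523.12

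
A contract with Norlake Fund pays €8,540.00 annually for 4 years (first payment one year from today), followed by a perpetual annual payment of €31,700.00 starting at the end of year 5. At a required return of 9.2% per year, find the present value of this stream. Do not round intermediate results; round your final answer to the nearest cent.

€269861.51

PV of 4-year annuity: €8,540.00 × [1 − (1+0.092)^−4] / 0.092 = 27546.18554
Perpetuity value at year 4: €31,700.00 / 0.092 = 344565.21739
PV of perpetuity: 344565.21739 / (1+0.092)^4 = 242315.32492
Total PV = 27546.18554 + 242315.32492 = 269861.51046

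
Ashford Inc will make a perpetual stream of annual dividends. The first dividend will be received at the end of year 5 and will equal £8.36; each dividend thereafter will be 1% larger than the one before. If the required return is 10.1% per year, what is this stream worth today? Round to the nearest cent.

£62.52

Value at end of year 4: C₁ / (r − g) = £8.36 / (0.101 − 0.01) = £91.8681
Discount to today: PV = £91.8681 / (1 + 0.101)^4 = £91.8681 / 1.469431 = £62.52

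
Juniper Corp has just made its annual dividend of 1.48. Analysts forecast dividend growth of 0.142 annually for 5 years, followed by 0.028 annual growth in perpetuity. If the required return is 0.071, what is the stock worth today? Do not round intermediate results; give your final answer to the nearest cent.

57.78

D_1 = 1.69016
D_2 = 1.93016
D_3 = 2.20425
D_4 = 2.51725
D_5 = 2.87470
Terminal value at year 5: TV = D_5×(1+g_2)/(r−g_2) = 2.95519/0.043 = 68.72534
P_0 = D_1/(1+r)^1 + D_2/(1+r)^2 + D_3/(1+r)^3 + D_4/(1+r)^4 + D_5/(1+r)^5 + TV/(1+r)^5
    = 1.57811 + 1.68273 + 1.79429 + 1.91323 + 2.04007 + 48.77188 = 57.78032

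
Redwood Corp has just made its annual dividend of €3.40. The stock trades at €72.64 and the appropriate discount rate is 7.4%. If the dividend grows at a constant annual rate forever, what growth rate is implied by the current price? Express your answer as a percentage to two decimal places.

2.60%

P = D₀(1+g)/(r−g) ⇒ P(r−g) = D₀(1+g) ⇒ g(P+D₀) = P·r − D₀
g = (P·r − D₀)/(P + D₀) = (€72.64×0.074 − €3.40) / (€72.64 + €3.40) = 0.025978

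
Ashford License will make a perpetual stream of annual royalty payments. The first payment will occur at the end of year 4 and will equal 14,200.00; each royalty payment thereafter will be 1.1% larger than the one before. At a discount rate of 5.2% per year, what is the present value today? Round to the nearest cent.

297479.65

Value at end of year 3: C₁ / (r − g) = 14,200.00 / (0.052 − 0.011) = 346,341.4634
Discount to today: PV = 346,341.4634 / (1 + 0.052)^3 = 346,341.4634 / 1.164253 = 297,479.65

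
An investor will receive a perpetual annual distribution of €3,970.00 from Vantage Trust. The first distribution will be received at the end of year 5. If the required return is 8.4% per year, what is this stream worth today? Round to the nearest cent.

€34228.99

Value at end of year 4: C / r = €3,970.00 / 0.084 = €47,261.9048
Discount to today: PV = €47,261.9048 / (1 + 0.084)^4 = €47,261.9048 / 1.380757 = €34,228.99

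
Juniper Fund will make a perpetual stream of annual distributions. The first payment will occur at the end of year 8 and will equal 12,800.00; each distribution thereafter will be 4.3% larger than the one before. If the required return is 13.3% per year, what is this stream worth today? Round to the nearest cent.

59341.44

Value at end of year 7: C₁ / (r − g) = 12,800.00 / (0.133 − 0.043) = 142,222.2222
Discount to today: PV = 142,222.2222 / (1 + 0.133)^7 = 142,222.2222 / 2.396676 = 59,341.44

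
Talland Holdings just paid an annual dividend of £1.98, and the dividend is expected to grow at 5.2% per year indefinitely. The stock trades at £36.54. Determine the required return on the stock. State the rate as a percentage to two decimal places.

10.90%

D₁ = £1.98 × 1.052 = £2.0830
P = D₁/(r − g) ⇒ r = D₁/P + g = £2.0830/£36.54 + 0.052 = 0.057005 + 0.052 = 0.109005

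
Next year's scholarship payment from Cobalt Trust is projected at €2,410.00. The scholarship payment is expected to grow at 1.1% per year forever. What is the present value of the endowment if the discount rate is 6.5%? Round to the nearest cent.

Growing perpetuity: P = D₁ / (r − g) = €2,410.0000 / (0.065 − 0.011) = €44,629.63

€44629.63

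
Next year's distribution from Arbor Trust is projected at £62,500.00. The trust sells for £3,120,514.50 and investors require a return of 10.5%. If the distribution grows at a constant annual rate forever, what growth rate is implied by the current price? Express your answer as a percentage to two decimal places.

P = D₁/(r−g) ⇒ g = r − D₁/P = 0.105 − £62,500.00/£3,120,514.50 = 0.084971

8.50%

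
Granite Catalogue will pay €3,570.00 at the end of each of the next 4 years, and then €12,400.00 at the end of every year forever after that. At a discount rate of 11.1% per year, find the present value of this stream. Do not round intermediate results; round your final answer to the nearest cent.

PV of 4-year annuity: €3,570.00 × [1 − (1+0.111)^−4] / 0.111 = 11052.12482
Perpetuity value at year 4: €12,400.00 / 0.111 = 111711.71171
PV of perpetuity: 111711.71171 / (1+0.111)^4 = 73323.37901
Total PV = 11052.12482 + 73323.37901 = 84375.50383

€84375.50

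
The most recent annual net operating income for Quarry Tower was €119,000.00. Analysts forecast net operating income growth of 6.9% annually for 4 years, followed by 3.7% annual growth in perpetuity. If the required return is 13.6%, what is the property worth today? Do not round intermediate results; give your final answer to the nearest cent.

€1387269.23

D_1 = 127211.00000
D_2 = 135988.55900
D_3 = 145371.76957
D_4 = 155402.42167
Terminal value at year 4: TV = D_4×(1+g_2)/(r−g_2) = 161152.31127/0.099 = 1627801.12397
P_0 = D_1/(1+r)^1 + D_2/(1+r)^2 + D_3/(1+r)^3 + D_4/(1+r)^4 + TV/(1+r)^4
    = 111981.51408 + 105376.97056 + 99161.95557 + 93313.49516 + 977435.29782 = 1387269.23320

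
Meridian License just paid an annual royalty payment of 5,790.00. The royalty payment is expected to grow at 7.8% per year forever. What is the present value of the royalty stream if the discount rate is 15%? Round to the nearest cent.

86689.17

D₁ = D₀ × (1 + g) = 5,790.00 × 1.078 = 6,241.6200
Growing perpetuity: P = D₁ / (r − g) = 6,241.6200 / (0.15 − 0.078) = 86,689.17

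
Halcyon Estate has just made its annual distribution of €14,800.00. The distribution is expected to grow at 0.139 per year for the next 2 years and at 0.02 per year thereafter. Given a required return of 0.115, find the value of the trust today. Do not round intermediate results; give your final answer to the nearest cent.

€196382.20

D_1 = 16857.20000
D_2 = 19200.35080
Terminal value at year 2: TV = D_2×(1+g_2)/(r−g_2) = 19584.35782/0.095 = 206151.13491
P_0 = D_1/(1+r)^1 + D_2/(1+r)^2 + TV/(1+r)^2
    = 15118.56502 + 15443.98705 + 165819.65043 = 196382.20250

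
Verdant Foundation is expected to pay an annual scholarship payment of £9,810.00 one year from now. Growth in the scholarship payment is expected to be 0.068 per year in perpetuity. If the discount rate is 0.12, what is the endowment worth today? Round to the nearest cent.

£188653.85

Growing perpetuity: P = D₁ / (r − g) = £9,810.0000 / (0.12 − 0.068) = £188,653.85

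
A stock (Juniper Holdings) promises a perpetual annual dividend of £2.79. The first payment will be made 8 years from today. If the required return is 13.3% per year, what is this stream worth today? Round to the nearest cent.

£8.75

Value at end of year 7: C / r = £2.79 / 0.133 = £20.9774
Discount to today: PV = £20.9774 / (1 + 0.133)^7 = £20.9774 / 2.396676 = £8.75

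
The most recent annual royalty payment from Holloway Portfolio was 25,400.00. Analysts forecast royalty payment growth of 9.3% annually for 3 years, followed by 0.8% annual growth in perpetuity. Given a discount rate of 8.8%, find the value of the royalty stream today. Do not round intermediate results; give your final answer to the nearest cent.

D_1 = 27762.20000
D_2 = 30344.08460
D_3 = 33166.08447
Terminal value at year 3: TV = D_3×(1+g_2)/(r−g_2) = 33431.41314/0.08 = 417892.66429
P_0 = D_1/(1+r)^1 + D_2/(1+r)^2 + D_3/(1+r)^3 + TV/(1+r)^3
    = 25516.72794 + 25633.99232 + 25751.79559 + 324472.62443 = 401375.14027

401375.14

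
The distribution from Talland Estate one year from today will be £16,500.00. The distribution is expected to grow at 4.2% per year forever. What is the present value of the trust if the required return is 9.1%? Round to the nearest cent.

£336734.69

Growing perpetuity: P = D₁ / (r − g) = £16,500.0000 / (0.091 − 0.042) = £336,734.69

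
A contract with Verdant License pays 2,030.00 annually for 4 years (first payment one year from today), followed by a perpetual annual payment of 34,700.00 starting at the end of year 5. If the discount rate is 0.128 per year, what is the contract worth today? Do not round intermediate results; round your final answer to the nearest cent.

173512.57

PV of 4-year annuity: 2,030.00 × [1 − (1+0.128)^−4] / 0.128 = 6063.35485
Perpetuity value at year 4: 34,700.00 / 0.128 = 271093.75000
PV of perpetuity: 271093.75000 / (1+0.128)^4 = 167449.21139
Total PV = 6063.35485 + 167449.21139 = 173512.56624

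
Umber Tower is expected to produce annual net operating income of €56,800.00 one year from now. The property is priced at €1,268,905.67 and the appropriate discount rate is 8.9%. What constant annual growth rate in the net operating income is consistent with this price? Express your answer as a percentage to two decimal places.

P = D₁/(r−g) ⇒ g = r − D₁/P = 0.089 − €56,800.00/€1,268,905.67 = 0.044237

4.42%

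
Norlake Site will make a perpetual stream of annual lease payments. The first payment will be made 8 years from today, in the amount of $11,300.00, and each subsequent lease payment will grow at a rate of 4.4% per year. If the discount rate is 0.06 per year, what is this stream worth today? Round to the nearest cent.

Value at end of year 7: C₁ / (r − g) = $11,300.00 / (0.06 − 0.044) = $706,250.0000
Discount to today: PV = $706,250.0000 / (1 + 0.06)^7 = $706,250.0000 / 1.503630 = $469,696.59

$469696.59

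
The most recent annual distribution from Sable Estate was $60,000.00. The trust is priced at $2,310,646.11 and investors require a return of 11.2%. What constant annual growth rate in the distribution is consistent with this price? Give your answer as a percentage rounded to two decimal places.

8.39%

P = D₀(1+g)/(r−g) ⇒ P(r−g) = D₀(1+g) ⇒ g(P+D₀) = P·r − D₀
g = (P·r − D₀)/(P + D₀) = ($2,310,646.11×0.112 − $60,000.00) / ($2,310,646.11 + $60,000.00) = 0.083856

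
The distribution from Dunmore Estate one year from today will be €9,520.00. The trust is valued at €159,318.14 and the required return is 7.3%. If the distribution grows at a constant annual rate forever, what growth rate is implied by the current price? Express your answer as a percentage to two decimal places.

1.32%

P = D₁/(r−g) ⇒ g = r − D₁/P = 0.073 − €9,520.00/€159,318.14 = 0.013245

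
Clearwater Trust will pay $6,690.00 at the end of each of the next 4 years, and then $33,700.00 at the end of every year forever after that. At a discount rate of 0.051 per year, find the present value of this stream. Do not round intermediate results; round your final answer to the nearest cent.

PV of 4-year annuity: $6,690.00 × [1 − (1+0.051)^−4] / 0.051 = 23667.40739
Perpetuity value at year 4: $33,700.00 / 0.051 = 660784.31373
PV of perpetuity: 660784.31373 / (1+0.051)^4 = 541562.84450
Total PV = 23667.40739 + 541562.84450 = 565230.25189

$565230.25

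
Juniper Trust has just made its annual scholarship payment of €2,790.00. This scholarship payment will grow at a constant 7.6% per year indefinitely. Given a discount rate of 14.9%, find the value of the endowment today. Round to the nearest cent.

D₁ = D₀ × (1 + g) = €2,790.00 × 1.076 = €3,002.0400
Growing perpetuity: P = D₁ / (r − g) = €3,002.0400 / (0.149 − 0.076) = €41,123.84

€41123.84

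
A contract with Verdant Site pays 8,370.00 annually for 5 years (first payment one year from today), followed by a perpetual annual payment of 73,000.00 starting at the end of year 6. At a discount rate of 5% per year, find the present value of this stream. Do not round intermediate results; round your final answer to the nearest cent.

PV of 5-year annuity: 8,370.00 × [1 − (1+0.05)^−5] / 0.05 = 36237.71973
Perpetuity value at year 5: 73,000.00 / 0.05 = 1460000.00000
PV of perpetuity: 1460000.00000 / (1+0.05)^5 = 1143948.20304
Total PV = 36237.71973 + 1143948.20304 = 1180185.92278

1180185.92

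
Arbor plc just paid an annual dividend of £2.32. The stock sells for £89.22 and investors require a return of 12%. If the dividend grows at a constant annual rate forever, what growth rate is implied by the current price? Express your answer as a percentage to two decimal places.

P = D₀(1+g)/(r−g) ⇒ P(r−g) = D₀(1+g) ⇒ g(P+D₀) = P·r − D₀
g = (P·r − D₀)/(P + D₀) = (£89.22×0.12 − £2.32) / (£89.22 + £2.32) = 0.091615

9.16%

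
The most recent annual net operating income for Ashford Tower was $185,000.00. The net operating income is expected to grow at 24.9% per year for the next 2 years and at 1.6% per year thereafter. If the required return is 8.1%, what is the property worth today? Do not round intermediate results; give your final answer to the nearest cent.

$4321061.84

D_1 = 231065.00000
D_2 = 288600.18500
Terminal value at year 2: TV = D_2×(1+g_2)/(r−g_2) = 293217.78796/0.065 = 4511042.89169
P_0 = D_1/(1+r)^1 + D_2/(1+r)^2 + TV/(1+r)^2
    = 213751.15634 + 246970.57749 + 3860340.10351 = 4321061.83733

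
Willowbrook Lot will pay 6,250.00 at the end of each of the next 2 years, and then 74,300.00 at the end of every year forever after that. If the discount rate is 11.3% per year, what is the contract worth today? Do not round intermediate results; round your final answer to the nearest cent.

541447.50

PV of 2-year annuity: 6,250.00 × [1 − (1+0.113)^−2] / 0.113 = 10660.78502
Perpetuity value at year 2: 74,300.00 / 0.113 = 657522.12389
PV of perpetuity: 657522.12389 / (1+0.113)^2 = 530786.71156
Total PV = 10660.78502 + 530786.71156 = 541447.49658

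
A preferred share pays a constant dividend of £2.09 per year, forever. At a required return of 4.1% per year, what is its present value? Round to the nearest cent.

£50.98

Level perpetuity: PV = C / r = £2.09 / 0.041 = £50.98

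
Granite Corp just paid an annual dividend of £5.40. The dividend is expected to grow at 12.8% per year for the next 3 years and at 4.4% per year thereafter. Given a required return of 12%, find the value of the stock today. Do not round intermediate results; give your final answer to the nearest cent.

D_1 = 6.09120
D_2 = 6.87087
D_3 = 7.75035
Terminal value at year 3: TV = D_3×(1+g_2)/(r−g_2) = 8.09136/0.076 = 106.46527
P_0 = D_1/(1+r)^1 + D_2/(1+r)^2 + D_3/(1+r)^3 + TV/(1+r)^3
    = 5.43857 + 5.47742 + 5.51654 + 75.77988 = 92.21241

£92.21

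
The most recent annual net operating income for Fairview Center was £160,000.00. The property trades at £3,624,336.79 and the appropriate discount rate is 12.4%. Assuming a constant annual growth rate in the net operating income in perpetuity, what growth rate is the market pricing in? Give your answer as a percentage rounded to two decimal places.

7.65%

P = D₀(1+g)/(r−g) ⇒ P(r−g) = D₀(1+g) ⇒ g(P+D₀) = P·r − D₀
g = (P·r − D₀)/(P + D₀) = (£3,624,336.79×0.124 − £160,000.00) / (£3,624,336.79 + £160,000.00) = 0.076478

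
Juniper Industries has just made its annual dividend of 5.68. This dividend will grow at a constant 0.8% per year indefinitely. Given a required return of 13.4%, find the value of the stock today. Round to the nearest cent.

45.44

D₁ = D₀ × (1 + g) = 5.68 × 1.008 = 5.7254
Growing perpetuity: P = D₁ / (r − g) = 5.7254 / (0.134 − 0.008) = 45.44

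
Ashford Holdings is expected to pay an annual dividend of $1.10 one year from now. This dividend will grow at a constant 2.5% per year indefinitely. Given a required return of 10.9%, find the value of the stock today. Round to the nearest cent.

Growing perpetuity: P = D₁ / (r − g) = $1.1000 / (0.109 − 0.025) = $13.10

$13.10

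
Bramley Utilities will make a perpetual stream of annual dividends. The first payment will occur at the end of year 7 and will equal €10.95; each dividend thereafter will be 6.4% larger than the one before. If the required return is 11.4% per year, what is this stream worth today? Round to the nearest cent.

€114.59

Value at end of year 6: C₁ / (r − g) = €10.95 / (0.114 − 0.064) = €219.0000
Discount to today: PV = €219.0000 / (1 + 0.114)^6 = €219.0000 / 1.911222 = €114.59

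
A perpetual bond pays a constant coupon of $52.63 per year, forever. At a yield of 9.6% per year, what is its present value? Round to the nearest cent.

Level perpetuity: PV = C / r = $52.63 / 0.096 = $548.23

$548.23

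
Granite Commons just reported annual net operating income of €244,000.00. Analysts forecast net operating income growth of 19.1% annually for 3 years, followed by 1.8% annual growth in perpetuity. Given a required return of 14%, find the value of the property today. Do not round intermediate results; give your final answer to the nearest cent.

D_1 = 290604.00000
D_2 = 346109.36400
D_3 = 412216.25252
Terminal value at year 3: TV = D_3×(1+g_2)/(r−g_2) = 419636.14507/0.122 = 3439640.53336
P_0 = D_1/(1+r)^1 + D_2/(1+r)^2 + D_3/(1+r)^3 + TV/(1+r)^3
    = 254915.78947 + 266319.91690 + 278234.22897 + 2321659.38599 = 3121129.32133

€3121129.32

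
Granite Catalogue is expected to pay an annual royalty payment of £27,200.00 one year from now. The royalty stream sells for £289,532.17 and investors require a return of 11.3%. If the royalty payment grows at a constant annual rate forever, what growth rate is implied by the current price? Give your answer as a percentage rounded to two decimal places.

1.91%

P = D₁/(r−g) ⇒ g = r − D₁/P = 0.113 − £27,200.00/£289,532.17 = 0.019055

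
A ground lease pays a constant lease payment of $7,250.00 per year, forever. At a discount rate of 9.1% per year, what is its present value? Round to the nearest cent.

$79670.33

Level perpetuity: PV = C / r = $7,250.00 / 0.091 = $79,670.33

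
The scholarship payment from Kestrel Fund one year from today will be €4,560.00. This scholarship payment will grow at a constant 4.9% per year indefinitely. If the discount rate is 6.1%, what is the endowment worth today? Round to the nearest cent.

Growing perpetuity: P = D₁ / (r − g) = €4,560.0000 / (0.061 − 0.049) = €380,000.00

€380000.00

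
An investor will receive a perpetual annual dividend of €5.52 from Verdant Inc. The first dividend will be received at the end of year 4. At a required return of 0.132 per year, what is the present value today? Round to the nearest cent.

€28.83

Value at end of year 3: C / r = €5.52 / 0.132 = €41.8182
Discount to today: PV = €41.8182 / (1 + 0.132)^3 = €41.8182 / 1.450572 = €28.83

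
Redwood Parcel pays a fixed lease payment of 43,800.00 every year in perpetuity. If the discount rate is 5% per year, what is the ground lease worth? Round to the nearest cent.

Level perpetuity: PV = C / r = 43,800.00 / 0.05 = 876,000.00

876000.00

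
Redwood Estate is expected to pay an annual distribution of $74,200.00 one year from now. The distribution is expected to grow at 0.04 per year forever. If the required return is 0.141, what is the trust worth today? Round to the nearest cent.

$734653.47

Growing perpetuity: P = D₁ / (r − g) = $74,200.0000 / (0.141 − 0.04) = $734,653.47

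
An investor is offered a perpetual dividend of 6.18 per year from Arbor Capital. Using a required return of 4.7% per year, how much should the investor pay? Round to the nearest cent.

131.49

Level perpetuity: PV = C / r = 6.18 / 0.047 = 131.49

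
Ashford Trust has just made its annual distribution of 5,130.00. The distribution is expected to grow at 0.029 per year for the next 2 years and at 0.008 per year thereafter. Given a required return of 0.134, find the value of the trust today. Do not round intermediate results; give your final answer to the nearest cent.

D_1 = 5278.77000
D_2 = 5431.85433
Terminal value at year 2: TV = D_2×(1+g_2)/(r−g_2) = 5475.30916/0.126 = 43454.83464
P_0 = D_1/(1+r)^1 + D_2/(1+r)^2 + TV/(1+r)^2
    = 4655.00000 + 4223.98148 + 33791.85185 = 42670.83333

42670.83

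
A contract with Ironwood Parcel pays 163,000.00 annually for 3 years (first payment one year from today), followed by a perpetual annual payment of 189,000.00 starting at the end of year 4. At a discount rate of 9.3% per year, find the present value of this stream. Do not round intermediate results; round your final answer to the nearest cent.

PV of 3-year annuity: 163,000.00 × [1 − (1+0.093)^−3] / 0.093 = 410404.92443
Perpetuity value at year 3: 189,000.00 / 0.093 = 2032258.06452
PV of perpetuity: 2032258.06452 / (1+0.093)^3 = 1556389.77790
Total PV = 410404.92443 + 1556389.77790 = 1966794.70234

1966794.70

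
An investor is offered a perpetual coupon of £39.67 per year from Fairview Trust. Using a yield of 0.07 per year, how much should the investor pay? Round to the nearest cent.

Level perpetuity: PV = C / r = £39.67 / 0.07 = £566.71

£566.71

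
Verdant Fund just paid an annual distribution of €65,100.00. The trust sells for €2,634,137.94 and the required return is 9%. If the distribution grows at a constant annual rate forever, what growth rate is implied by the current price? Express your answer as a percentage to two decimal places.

6.37%

P = D₀(1+g)/(r−g) ⇒ P(r−g) = D₀(1+g) ⇒ g(P+D₀) = P·r − D₀
g = (P·r − D₀)/(P + D₀) = (€2,634,137.94×0.09 − €65,100.00) / (€2,634,137.94 + €65,100.00) = 0.063711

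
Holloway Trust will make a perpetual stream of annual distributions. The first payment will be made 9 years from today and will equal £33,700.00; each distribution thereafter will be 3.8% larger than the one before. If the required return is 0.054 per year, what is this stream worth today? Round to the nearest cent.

£1382881.71

Value at end of year 8: C₁ / (r − g) = £33,700.00 / (0.054 − 0.038) = £2,106,250.0000
Discount to today: PV = £2,106,250.0000 / (1 + 0.054)^8 = £2,106,250.0000 / 1.523088 = £1,382,881.71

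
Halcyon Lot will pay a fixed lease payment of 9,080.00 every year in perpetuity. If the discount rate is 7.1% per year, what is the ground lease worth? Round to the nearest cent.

127887.32

Level perpetuity: PV = C / r = 9,080.00 / 0.071 = 127,887.32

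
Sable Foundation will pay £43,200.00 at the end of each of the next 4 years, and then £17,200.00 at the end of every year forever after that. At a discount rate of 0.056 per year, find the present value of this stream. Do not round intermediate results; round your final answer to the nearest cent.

PV of 4-year annuity: £43,200.00 × [1 − (1+0.056)^−4] / 0.056 = 151073.91415
Perpetuity value at year 4: £17,200.00 / 0.056 = 307142.85714
PV of perpetuity: 307142.85714 / (1+0.056)^4 = 246993.05799
Total PV = 151073.91415 + 246993.05799 = 398066.97214

£398066.97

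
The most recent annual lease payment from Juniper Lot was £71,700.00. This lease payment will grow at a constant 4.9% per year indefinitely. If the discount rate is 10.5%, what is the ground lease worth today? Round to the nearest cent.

£1343094.64

D₁ = D₀ × (1 + g) = £71,700.00 × 1.049 = £75,213.3000
Growing perpetuity: P = D₁ / (r − g) = £75,213.3000 / (0.105 − 0.049) = £1,343,094.64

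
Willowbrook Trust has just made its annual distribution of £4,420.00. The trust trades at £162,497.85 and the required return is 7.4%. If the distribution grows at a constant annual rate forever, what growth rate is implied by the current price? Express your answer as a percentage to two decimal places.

P = D₀(1+g)/(r−g) ⇒ P(r−g) = D₀(1+g) ⇒ g(P+D₀) = P·r − D₀
g = (P·r − D₀)/(P + D₀) = (£162,497.85×0.074 − £4,420.00) / (£162,497.85 + £4,420.00) = 0.045560

4.56%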